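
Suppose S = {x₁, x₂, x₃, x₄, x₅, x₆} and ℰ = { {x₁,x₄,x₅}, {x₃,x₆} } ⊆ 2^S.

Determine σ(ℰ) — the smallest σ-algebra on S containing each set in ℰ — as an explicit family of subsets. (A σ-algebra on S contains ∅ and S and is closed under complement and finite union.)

Seed the family with ℰ together with ∅ and S: { {}, {x₃,x₆}, {x₁,x₄,x₅}, S }.
Pass 1 adds 3:
  {x₂,x₃,x₆}  = {x₁,x₄,x₅}ᶜ
  {x₁,x₂,x₄,x₅}  = {x₃,x₆}ᶜ
  {x₁,x₃,x₄,x₅,x₆}  = {x₃,x₆} ∪ {x₁,x₄,x₅}
  |family| = 7
Pass 2 adds 1:
  {x₂}  = {x₁,x₃,x₄,x₅,x₆}ᶜ
  |family| = 8
Pass 3: closed — nothing new.

Therefore σ(ℰ) = { {}, {x₂}, {x₃,x₆}, {x₁,x₄,x₅}, {x₂,x₃,x₆}, {x₁,x₂,x₄,x₅}, {x₁,x₃,x₄,x₅,x₆}, S } (|σ(ℰ)| = 8).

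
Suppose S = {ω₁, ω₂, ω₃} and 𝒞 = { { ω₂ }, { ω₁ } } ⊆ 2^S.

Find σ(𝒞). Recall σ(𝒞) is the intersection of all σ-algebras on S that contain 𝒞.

Seed the family with 𝒞 together with ∅ and S: { {}, { ω₁ }, { ω₂ }, S }.
Pass 1. New:
  { ω₁, ω₂ }  = { ω₂ } ∪ { ω₁ }
  { ω₁, ω₃ }  = ᶜ of { ω₂ }
  { ω₂, ω₃ }  = ᶜ of { ω₁ }
  (now 7)
Pass 2: 1 new —
  { ω₃ }  = ᶜ of { ω₁, ω₂ }
  (now 8)
Pass 3: closed — nothing new.

Therefore σ(𝒞) = { {}, { ω₁ }, { ω₂ }, { ω₃ }, { ω₁, ω₂ }, { ω₁, ω₃ }, { ω₂, ω₃ }, S } (|σ(𝒞)| = 8).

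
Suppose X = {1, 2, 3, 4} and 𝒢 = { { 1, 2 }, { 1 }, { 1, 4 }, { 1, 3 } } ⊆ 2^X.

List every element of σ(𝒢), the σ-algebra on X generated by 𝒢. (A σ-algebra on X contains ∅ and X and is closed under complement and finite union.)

Start: 𝒢 ∪ {∅, X} = { {  }, { 1 }, { 1, 2 }, { 1, 3 }, { 1, 4 }, X }.
Round 1. New:
  { 2, 3 }  = X∖{ 1, 4 }
  { 2, 4 }  = X∖{ 1, 3 }
  { 3, 4 }  = X∖{ 1, 2 }
  { 1, 2, 3 }  = { 1, 2 } ∪ { 1, 3 }
  { 1, 2, 4 }  = { 1, 4 } ∪ { 1, 2 }
  { 1, 3, 4 }  = { 1, 4 } ∪ { 1, 3 }
  { 2, 3, 4 }  = X∖{ 1 }
Round 2: +3 →
  { 2 }  = X∖{ 1, 3, 4 }
  { 3 }  = X∖{ 1, 2, 4 }
  { 4 }  = X∖{ 1, 2, 3 }
Round 3: closed — nothing new.

Hence σ(𝒢) has 16 members: { {  }, { 1 }, { 2 }, { 3 }, { 4 }, { 1, 2 }, { 1, 3 }, { 1, 4 }, { 2, 3 }, { 2, 4 }, { 3, 4 }, { 1, 2, 3 }, { 1, 2, 4 }, { 1, 3, 4 }, { 2, 3, 4 }, X }.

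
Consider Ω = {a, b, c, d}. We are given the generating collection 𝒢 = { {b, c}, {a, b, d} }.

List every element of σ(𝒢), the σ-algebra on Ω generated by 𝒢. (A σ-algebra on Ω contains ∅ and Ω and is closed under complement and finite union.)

Start: 𝒢 ∪ {∅, Ω} = { {}, {b, c}, {a, b, d}, Ω }.
Iteration 1: 2 new —
  {c}  = {a, b, d}ᶜ
  {a, d}  = {b, c}ᶜ
  |family| = 6
Iteration 2. New:
  {a, c, d}  = {c} ∪ {a, d}
  |family| = 7
Iteration 3: 1 new —
  {b}  = {a, c, d}ᶜ
  |family| = 8
Iteration 4: stable.

σ(𝒢) = { {}, {b}, {c}, {a, d}, {b, c}, {a, b, d}, {a, c, d}, Ω }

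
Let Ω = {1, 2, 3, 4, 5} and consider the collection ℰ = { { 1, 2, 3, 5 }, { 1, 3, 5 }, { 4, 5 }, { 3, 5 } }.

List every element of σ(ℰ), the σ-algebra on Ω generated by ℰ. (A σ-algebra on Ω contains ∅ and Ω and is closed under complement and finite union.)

Begin from { ∅, { 3, 5 }, { 4, 5 }, { 1, 3, 5 }, { 1, 2, 3, 5 }, Ω } (that is, ℰ plus ∅ and Ω).
Round 1 adds 6:
  { 4 }  = ᶜ of { 1, 2, 3, 5 }
  { 2, 4 }  = ᶜ of { 1, 3, 5 }
  { 1, 2, 3 }  = ᶜ of { 4, 5 }
  { 1, 2, 4 }  = ᶜ of { 3, 5 }
  { 3, 4, 5 }  = { 4, 5 } ∪ { 3, 5 }
  { 1, 3, 4, 5 }  = { 4, 5 } ∪ { 1, 3, 5 }
  |family| = 12
Round 2 adds 6:
  { 2 }  = ᶜ of { 1, 3, 4, 5 }
  { 1, 2 }  = ᶜ of { 3, 4, 5 }
  { 2, 4, 5 }  = { 4, 5 } ∪ { 2, 4 }
  { 1, 2, 3, 4 }  = { 1, 2, 3 } ∪ { 1, 2, 4 }
  { 1, 2, 4, 5 }  = { 1, 2, 4 } ∪ { 4, 5 }
  { 2, 3, 4, 5 }  = { 3, 4, 5 } ∪ { 2, 4 }
  |family| = 18
Round 3: +5 →
  { 1 }  = ᶜ of { 2, 3, 4, 5 }
  { 3 }  = ᶜ of { 1, 2, 4, 5 }
  { 5 }  = ᶜ of { 1, 2, 3, 4 }
  { 1, 3 }  = ᶜ of { 2, 4, 5 }
  { 2, 3, 5 }  = { 3, 5 } ∪ { 2 }
  |family| = 23
Round 4: +9 →
  { 1, 4 }  = ᶜ of { 2, 3, 5 }
  { 1, 5 }  = { 5 } ∪ { 1 }
  { 2, 3 }  = { 2 } ∪ { 3 }
  { 2, 5 }  = { 2 } ∪ { 5 }
  { 3, 4 }  = { 3 } ∪ { 4 }
  { 1, 2, 5 }  = { 1, 2 } ∪ { 5 }
  { 1, 3, 4 }  = { 1, 3 } ∪ { 4 }
  { 1, 4, 5 }  = { 4, 5 } ∪ { 1 }
  { 2, 3, 4 }  = { 3 } ∪ { 2, 4 }
  |family| = 32
Round 5: no new sets; the family is a σ-algebra.

Therefore σ(ℰ) = { ∅, { 1 }, { 2 }, { 3 }, { 4 }, { 5 }, { 1, 2 }, { 1, 3 }, { 1, 4 }, { 1, 5 }, { 2, 3 }, { 2, 4 }, { 2, 5 }, { 3, 4 }, { 3, 5 }, { 4, 5 }, { 1, 2, 3 }, { 1, 2, 4 }, { 1, 2, 5 }, { 1, 3, 4 }, { 1, 3, 5 }, { 1, 4, 5 }, { 2, 3, 4 }, { 2, 3, 5 }, { 2, 4, 5 }, { 3, 4, 5 }, { 1, 2, 3, 4 }, { 1, 2, 3, 5 }, { 1, 2, 4, 5 }, { 1, 3, 4, 5 }, { 2, 3, 4, 5 }, Ω } (|σ(ℰ)| = 32).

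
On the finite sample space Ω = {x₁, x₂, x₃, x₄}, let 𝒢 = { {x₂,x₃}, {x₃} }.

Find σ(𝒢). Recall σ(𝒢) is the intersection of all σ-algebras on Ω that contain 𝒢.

Start: 𝒢 ∪ {∅, Ω} = { {}, {x₃}, {x₂,x₃}, Ω }.
Step 1 (2 new):
  {x₁,x₄}  = Ω∖{x₂,x₃}
  {x₁,x₂,x₄}  = Ω∖{x₃}
  — 6 sets.
Step 2: 1 new —
  {x₁,x₃,x₄}  = {x₃} ∪ {x₁,x₄}
  — 7 sets.
Step 3 (1 new):
  {x₂}  = Ω∖{x₁,x₃,x₄}
  — 8 sets.
After Step 4 the family is unchanged; done.

Therefore σ(𝒢) = { {}, {x₂}, {x₃}, {x₁,x₄}, {x₂,x₃}, {x₁,x₂,x₄}, {x₁,x₃,x₄}, Ω } (|σ(𝒢)| = 8).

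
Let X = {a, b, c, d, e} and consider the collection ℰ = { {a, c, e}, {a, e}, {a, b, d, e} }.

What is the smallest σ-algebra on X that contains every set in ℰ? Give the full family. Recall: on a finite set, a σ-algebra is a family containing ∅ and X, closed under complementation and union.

σ(ℰ) (8 sets): { {}, {c}, {a, e}, {b, d}, {a, c, e}, {b, c, d}, {a, b, d, e}, X }

Working:
Seed the family with ℰ together with ∅ and X: { {}, {a, e}, {a, c, e}, {a, b, d, e}, X }.
Step 1: 3 new —
  {c}  = ᶜ of {a, b, d, e}
  {b, d}  = ᶜ of {a, c, e}
  {b, c, d}  = ᶜ of {a, e}
  |family| = 8
Step 2: stable.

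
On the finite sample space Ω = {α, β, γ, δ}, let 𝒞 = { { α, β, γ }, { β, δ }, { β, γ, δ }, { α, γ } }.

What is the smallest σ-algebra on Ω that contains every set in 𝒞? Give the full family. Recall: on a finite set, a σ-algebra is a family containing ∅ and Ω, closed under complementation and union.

σ(𝒞) (16 sets): { {}, { α }, { β }, { γ }, { δ }, { α, β }, { α, γ }, { α, δ }, { β, γ }, { β, δ }, { γ, δ }, { α, β, γ }, { α, β, δ }, { α, γ, δ }, { β, γ, δ }, Ω }

Working:
Begin from { {}, { α, γ }, { β, δ }, { α, β, γ }, { β, γ, δ }, Ω } (that is, 𝒞 plus ∅ and Ω).
Round 1 adds 2:
  { α }  = Ω∖{ β, γ, δ }
  { δ }  = Ω∖{ α, β, γ }
  |family| = 8
Round 2. New:
  { α, δ }  = { δ } ∪ { α }
  { α, β, δ }  = { β, δ } ∪ { α }
  { α, γ, δ }  = { δ } ∪ { α, γ }
  |family| = 11
Round 3 (3 new):
  { β }  = Ω∖{ α, γ, δ }
  { γ }  = Ω∖{ α, β, δ }
  { β, γ }  = Ω∖{ α, δ }
  |family| = 14
Round 4: 2 new —
  { α, β }  = { β } ∪ { α }
  { γ, δ }  = { γ } ∪ { δ }
  |family| = 16
Round 5 adds nothing — fixpoint reached.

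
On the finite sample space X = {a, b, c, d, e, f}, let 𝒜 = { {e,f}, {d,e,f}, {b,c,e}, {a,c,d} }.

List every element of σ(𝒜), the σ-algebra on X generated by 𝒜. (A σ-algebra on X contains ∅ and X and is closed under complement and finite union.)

Initial family (6 sets): { {}, {e,f}, {a,c,d}, {b,c,e}, {d,e,f}, X }.
Step 1 (8 new):
  {a,b,c}  = ᶜ of {d,e,f}
  {a,d,f}  = ᶜ of {b,c,e}
  {b,e,f}  = ᶜ of {a,c,d}
  {a,b,c,d}  = ᶜ of {e,f}
  {b,c,e,f}  = {b,c,e} ∪ {e,f}
  {a,b,c,d,e}  = {a,c,d} ∪ {b,c,e}
  {a,c,d,e,f}  = {a,c,d} ∪ {e,f}
  {b,c,d,e,f}  = {b,c,e} ∪ {d,e,f}
  (now 14)
Step 2 (11 new):
  {a}  = ᶜ of {b,c,d,e,f}
  {b}  = ᶜ of {a,c,d,e,f}
  {f}  = ᶜ of {a,b,c,d,e}
  {a,d}  = ᶜ of {b,c,e,f}
  {a,b,c,e}  = {a,b,c} ∪ {b,c,e}
  {a,c,d,f}  = {a,d,f} ∪ {a,c,d}
  {a,d,e,f}  = {e,f} ∪ {a,d,f}
  {b,d,e,f}  = {b,e,f} ∪ {d,e,f}
  {a,b,c,d,f}  = {a,b,c} ∪ {a,d,f}
  {a,b,c,e,f}  = {a,b,c} ∪ {e,f}
  {a,b,d,e,f}  = {b,e,f} ∪ {a,d,f}
  (now 25)
Step 3. New:
  {c}  = ᶜ of {a,b,d,e,f}
  {d}  = ᶜ of {a,b,c,e,f}
  {e}  = ᶜ of {a,b,c,d,f}
  {a,b}  = {b} ∪ {a}
  {a,c}  = ᶜ of {b,d,e,f}
  {a,f}  = {f} ∪ {a}
  {b,c}  = ᶜ of {a,d,e,f}
  {b,e}  = ᶜ of {a,c,d,f}
  {b,f}  = {b} ∪ {f}
  {d,f}  = ᶜ of {a,b,c,e}
  {a,b,d}  = {b} ∪ {a,d}
  {a,e,f}  = {e,f} ∪ {a}
  {a,b,c,f}  = {a,b,c} ∪ {f}
  {a,b,d,f}  = {b} ∪ {a,d,f}
  {a,b,e,f}  = {b,e,f} ∪ {a}
  (now 40)
Step 4 adds 23:
  {a,e}  = {a} ∪ {e}
  {b,d}  = {b} ∪ {d}
  {c,d}  = ᶜ of {a,b,e,f}
  {c,e}  = ᶜ of {a,b,d,f}
  {c,f}  = {c} ∪ {f}
  {d,e}  = ᶜ of {a,b,c,f}
  {a,b,e}  = {a,b} ∪ {b,e}
  {a,b,f}  = {a,f} ∪ {b}
  {a,c,e}  = {a,c} ∪ {e}
  {a,c,f}  = {a,f} ∪ {a,c}
  {a,d,e}  = {a,d} ∪ {e}
  {b,c,d}  = ᶜ of {a,e,f}
  {b,c,f}  = {b,f} ∪ {c}
  {b,d,e}  = {d} ∪ {b,e}
  {b,d,f}  = {b} ∪ {d,f}
  {c,d,f}  = {c} ∪ {d,f}
  {c,e,f}  = ᶜ of {a,b,d}
  {a,b,d,e}  = {a,b,d} ∪ {b,e}
  {a,c,d,e}  = ᶜ of {b,f}
  {a,c,e,f}  = {a,e,f} ∪ {a,c}
  {b,c,d,e}  = ᶜ of {a,f}
  {b,c,d,f}  = {b,c} ∪ {d,f}
  {c,d,e,f}  = ᶜ of {a,b}
  (now 63)
Step 5 adds 1:
  {c,d,e}  = ᶜ of {a,b,f}
  (now 64)
Step 6: already closed under ᶜ and ∪.

Hence σ(𝒜) has 64 members: { {}, {a}, {b}, {c}, {d}, {e}, {f}, {a,b}, {a,c}, {a,d}, {a,e}, {a,f}, {b,c}, {b,d}, {b,e}, {b,f}, {c,d}, {c,e}, {c,f}, {d,e}, {d,f}, {e,f}, {a,b,c}, {a,b,d}, {a,b,e}, {a,b,f}, {a,c,d}, {a,c,e}, {a,c,f}, {a,d,e}, {a,d,f}, {a,e,f}, {b,c,d}, {b,c,e}, {b,c,f}, {b,d,e}, {b,d,f}, {b,e,f}, {c,d,e}, {c,d,f}, {c,e,f}, {d,e,f}, {a,b,c,d}, {a,b,c,e}, {a,b,c,f}, {a,b,d,e}, {a,b,d,f}, {a,b,e,f}, {a,c,d,e}, {a,c,d,f}, {a,c,e,f}, {a,d,e,f}, {b,c,d,e}, {b,c,d,f}, {b,c,e,f}, {b,d,e,f}, {c,d,e,f}, {a,b,c,d,e}, {a,b,c,d,f}, {a,b,c,e,f}, {a,b,d,e,f}, {a,c,d,e,f}, {b,c,d,e,f}, X }.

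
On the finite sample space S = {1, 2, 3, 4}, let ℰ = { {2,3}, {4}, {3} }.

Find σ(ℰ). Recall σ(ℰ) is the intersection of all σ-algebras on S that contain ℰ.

Initial family (5 sets): { {}, {3}, {4}, {2,3}, S }.
Iteration 1 (5 new):
  {1,4}  = complement {2,3}
  {3,4}  = {3} ∪ {4}
  {1,2,3}  = complement {4}
  {1,2,4}  = complement {3}
  {2,3,4}  = {2,3} ∪ {4}
Iteration 2 (3 new):
  {1}  = complement {2,3,4}
  {1,2}  = complement {3,4}
  {1,3,4}  = {3,4} ∪ {1,4}
Iteration 3: 2 new —
  {2}  = complement {1,3,4}
  {1,3}  = {3} ∪ {1}
Iteration 4 (1 new):
  {2,4}  = complement {1,3}
Iteration 5 adds nothing — fixpoint reached.

Therefore σ(ℰ) = { {}, {1}, {2}, {3}, {4}, {1,2}, {1,3}, {1,4}, {2,3}, {2,4}, {3,4}, {1,2,3}, {1,2,4}, {1,3,4}, {2,3,4}, S } (|σ(ℰ)| = 16).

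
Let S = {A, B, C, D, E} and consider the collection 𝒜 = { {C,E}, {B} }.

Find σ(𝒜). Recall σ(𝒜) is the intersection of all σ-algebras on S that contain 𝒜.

Take S₀ = 𝒜 ∪ {∅, S} = { {}, {B}, {C,E}, S }.
Round 1 (3 new):
  {A,B,D}  = complement {C,E}
  {B,C,E}  = {C,E} ∪ {B}
  {A,C,D,E}  = complement {B}
Round 2: +1 →
  {A,D}  = complement {B,C,E}
After Round 3 the family is unchanged; done.

Therefore σ(𝒜) = { {}, {B}, {A,D}, {C,E}, {A,B,D}, {B,C,E}, {A,C,D,E}, S } (|σ(𝒜)| = 8).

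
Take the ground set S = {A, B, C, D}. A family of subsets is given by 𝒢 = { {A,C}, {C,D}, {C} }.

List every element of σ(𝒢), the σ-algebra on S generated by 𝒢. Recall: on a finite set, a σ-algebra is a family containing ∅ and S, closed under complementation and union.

σ(𝒢) = { {}, {A}, {B}, {C}, {D}, {A,B}, {A,C}, {A,D}, {B,C}, {B,D}, {C,D}, {A,B,C}, {A,B,D}, {A,C,D}, {B,C,D}, S }

Check:
Seed the family with 𝒢 together with ∅ and S: { {}, {C}, {A,C}, {C,D}, S }.
Round 1: +4 →
  {A,B}  = {C,D}ᶜ
  {B,D}  = {A,C}ᶜ
  {A,B,D}  = {C}ᶜ
  {A,C,D}  = {C,D} ∪ {A,C}
  (now 9)
Round 2. New:
  {B}  = {A,C,D}ᶜ
  {A,B,C}  = {A,B} ∪ {C}
  {B,C,D}  = {C,D} ∪ {B,D}
  (now 12)
Round 3: 3 new —
  {A}  = {B,C,D}ᶜ
  {D}  = {A,B,C}ᶜ
  {B,C}  = {C} ∪ {B}
  (now 15)
Round 4: +1 →
  {A,D}  = {B,C}ᶜ
  (now 16)
Round 5 adds nothing — fixpoint reached.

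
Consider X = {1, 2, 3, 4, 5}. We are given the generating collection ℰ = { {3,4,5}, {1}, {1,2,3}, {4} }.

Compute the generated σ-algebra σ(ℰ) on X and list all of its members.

Start: ℰ ∪ {∅, X} = { {}, {1}, {4}, {1,2,3}, {3,4,5}, X }.
Iteration 1 adds 7:
  {1,2}  = X∖{3,4,5}
  {1,4}  = {4} ∪ {1}
  {4,5}  = X∖{1,2,3}
  {1,2,3,4}  = {1,2,3} ∪ {4}
  {1,2,3,5}  = X∖{4}
  {1,3,4,5}  = {3,4,5} ∪ {1}
  {2,3,4,5}  = X∖{1}
  — 13 sets.
Iteration 2: 6 new —
  {2}  = X∖{1,3,4,5}
  {5}  = X∖{1,2,3,4}
  {1,2,4}  = {1,2} ∪ {1,4}
  {1,4,5}  = {4,5} ∪ {1,4}
  {2,3,5}  = X∖{1,4}
  {1,2,4,5}  = {1,2} ∪ {4,5}
  — 19 sets.
Iteration 3. New:
  {3}  = X∖{1,2,4,5}
  {1,5}  = {5} ∪ {1}
  {2,3}  = X∖{1,4,5}
  {2,4}  = {2} ∪ {4}
  {2,5}  = {2} ∪ {5}
  {3,5}  = X∖{1,2,4}
  {1,2,5}  = {1,2} ∪ {5}
  {2,4,5}  = {2} ∪ {4,5}
  — 27 sets.
Iteration 4: 5 new —
  {1,3}  = X∖{2,4,5}
  {3,4}  = X∖{1,2,5}
  {1,3,4}  = X∖{2,5}
  {1,3,5}  = X∖{2,4}
  {2,3,4}  = X∖{1,5}
  — 32 sets.
Iteration 5 adds nothing — fixpoint reached.

Hence σ(ℰ) has 32 members: { {}, {1}, {2}, {3}, {4}, {5}, {1,2}, {1,3}, {1,4}, {1,5}, {2,3}, {2,4}, {2,5}, {3,4}, {3,5}, {4,5}, {1,2,3}, {1,2,4}, {1,2,5}, {1,3,4}, {1,3,5}, {1,4,5}, {2,3,4}, {2,3,5}, {2,4,5}, {3,4,5}, {1,2,3,4}, {1,2,3,5}, {1,2,4,5}, {1,3,4,5}, {2,3,4,5}, X }.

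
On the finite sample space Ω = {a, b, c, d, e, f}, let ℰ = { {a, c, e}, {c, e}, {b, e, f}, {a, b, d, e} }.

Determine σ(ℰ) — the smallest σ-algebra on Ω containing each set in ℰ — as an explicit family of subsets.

Take S₀ = ℰ ∪ {∅, Ω} = { {}, {c, e}, {a, c, e}, {b, e, f}, {a, b, d, e}, Ω }.
Round 1: +8 →
  {c, f}  = complement {a, b, d, e}
  {a, c, d}  = complement {b, e, f}
  {b, d, f}  = complement {a, c, e}
  {a, b, d, f}  = complement {c, e}
  {b, c, e, f}  = {c, e} ∪ {b, e, f}
  {a, b, c, d, e}  = {a, c, e} ∪ {a, b, d, e}
  {a, b, c, e, f}  = {a, c, e} ∪ {b, e, f}
  {a, b, d, e, f}  = {b, e, f} ∪ {a, b, d, e}
  [14 total]
Round 2. New:
  {c}  = complement {a, b, d, e, f}
  {d}  = complement {a, b, c, e, f}
  {f}  = complement {a, b, c, d, e}
  {a, d}  = complement {b, c, e, f}
  {c, e, f}  = {c, f} ∪ {c, e}
  {a, c, d, e}  = {a, c, e} ∪ {a, c, d}
  {a, c, d, f}  = {a, c, d} ∪ {c, f}
  {a, c, e, f}  = {a, c, e} ∪ {c, f}
  {b, c, d, f}  = {b, d, f} ∪ {c, f}
  {b, d, e, f}  = {b, d, f} ∪ {b, e, f}
  {a, b, c, d, f}  = {b, d, f} ∪ {a, c, d}
  {b, c, d, e, f}  = {b, d, f} ∪ {c, e}
  [26 total]
Round 3 (15 new):
  {a}  = complement {b, c, d, e, f}
  {e}  = complement {a, b, c, d, f}
  {a, c}  = complement {b, d, e, f}
  {a, e}  = complement {b, c, d, f}
  {b, d}  = complement {a, c, e, f}
  {b, e}  = complement {a, c, d, f}
  {b, f}  = complement {a, c, d, e}
  {c, d}  = {c} ∪ {d}
  {d, f}  = {f} ∪ {d}
  {a, b, d}  = complement {c, e, f}
  {a, d, f}  = {a, d} ∪ {f}
  {c, d, e}  = {c, e} ∪ {d}
  {c, d, f}  = {c, f} ∪ {d}
  {c, d, e, f}  = {c, e, f} ∪ {d}
  {a, c, d, e, f}  = {a, c, e} ∪ {a, c, d, f}
  [41 total]
Round 4 adds 21:
  {b}  = complement {a, c, d, e, f}
  {a, b}  = complement {c, d, e, f}
  {a, f}  = {a} ∪ {f}
  {d, e}  = {d} ∪ {e}
  {e, f}  = {f} ∪ {e}
  {a, b, e}  = complement {c, d, f}
  {a, b, f}  = complement {c, d, e}
  {a, c, f}  = {a, c} ∪ {c, f}
  {a, d, e}  = {d} ∪ {a, e}
  {a, e, f}  = {a, e} ∪ {f}
  {b, c, d}  = {c, d} ∪ {b, d}
  {b, c, e}  = complement {a, d, f}
  {b, c, f}  = {b, f} ∪ {c}
  {b, d, e}  = {d} ∪ {b, e}
  {d, e, f}  = {d, f} ∪ {e}
  {a, b, c, d}  = {c, d} ∪ {a, b, d}
  {a, b, c, e}  = complement {d, f}
  {a, b, c, f}  = {a, c} ∪ {b, f}
  {a, b, e, f}  = complement {c, d}
  {a, d, e, f}  = {a, d, f} ∪ {a, e}
  {b, c, d, e}  = {c, d} ∪ {b, e}
  [62 total]
Round 5 adds 2:
  {b, c}  = complement {a, d, e, f}
  {a, b, c}  = complement {d, e, f}
  [64 total]
Round 6: no new sets; the family is a σ-algebra.

Therefore σ(ℰ) = { {}, {a}, {b}, {c}, {d}, {e}, {f}, {a, b}, {a, c}, {a, d}, {a, e}, {a, f}, {b, c}, {b, d}, {b, e}, {b, f}, {c, d}, {c, e}, {c, f}, {d, e}, {d, f}, {e, f}, {a, b, c}, {a, b, d}, {a, b, e}, {a, b, f}, {a, c, d}, {a, c, e}, {a, c, f}, {a, d, e}, {a, d, f}, {a, e, f}, {b, c, d}, {b, c, e}, {b, c, f}, {b, d, e}, {b, d, f}, {b, e, f}, {c, d, e}, {c, d, f}, {c, e, f}, {d, e, f}, {a, b, c, d}, {a, b, c, e}, {a, b, c, f}, {a, b, d, e}, {a, b, d, f}, {a, b, e, f}, {a, c, d, e}, {a, c, d, f}, {a, c, e, f}, {a, d, e, f}, {b, c, d, e}, {b, c, d, f}, {b, c, e, f}, {b, d, e, f}, {c, d, e, f}, {a, b, c, d, e}, {a, b, c, d, f}, {a, b, c, e, f}, {a, b, d, e, f}, {a, c, d, e, f}, {b, c, d, e, f}, Ω } (|σ(ℰ)| = 64).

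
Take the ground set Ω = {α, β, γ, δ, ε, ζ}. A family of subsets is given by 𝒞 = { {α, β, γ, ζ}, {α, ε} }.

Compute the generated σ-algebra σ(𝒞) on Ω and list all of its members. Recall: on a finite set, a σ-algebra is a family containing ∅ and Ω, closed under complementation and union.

Begin from { {}, {α, ε}, {α, β, γ, ζ}, Ω } (that is, 𝒞 plus ∅ and Ω).
Pass 1 (3 new):
  {δ, ε}  = {α, β, γ, ζ}ᶜ
  {β, γ, δ, ζ}  = {α, ε}ᶜ
  {α, β, γ, ε, ζ}  = {α, β, γ, ζ} ∪ {α, ε}
  — 7 sets.
Pass 2. New:
  {δ}  = {α, β, γ, ε, ζ}ᶜ
  {α, δ, ε}  = {δ, ε} ∪ {α, ε}
  {α, β, γ, δ, ζ}  = {β, γ, δ, ζ} ∪ {α, β, γ, ζ}
  {β, γ, δ, ε, ζ}  = {δ, ε} ∪ {β, γ, δ, ζ}
  — 11 sets.
Pass 3 adds 3:
  {α}  = {β, γ, δ, ε, ζ}ᶜ
  {ε}  = {α, β, γ, δ, ζ}ᶜ
  {β, γ, ζ}  = {α, δ, ε}ᶜ
  — 14 sets.
Pass 4 adds 2:
  {α, δ}  = {α} ∪ {δ}
  {β, γ, ε, ζ}  = {β, γ, ζ} ∪ {ε}
  — 16 sets.
After Pass 5 the family is unchanged; done.

Therefore σ(𝒞) = { {}, {α}, {δ}, {ε}, {α, δ}, {α, ε}, {δ, ε}, {α, δ, ε}, {β, γ, ζ}, {α, β, γ, ζ}, {β, γ, δ, ζ}, {β, γ, ε, ζ}, {α, β, γ, δ, ζ}, {α, β, γ, ε, ζ}, {β, γ, δ, ε, ζ}, Ω } (|σ(𝒞)| = 16).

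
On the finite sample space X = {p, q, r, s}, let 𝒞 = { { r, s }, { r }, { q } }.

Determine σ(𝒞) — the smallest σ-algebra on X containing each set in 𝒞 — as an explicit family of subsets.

Begin from { {  }, { q }, { r }, { r, s }, X } (that is, 𝒞 plus ∅ and X).
Iteration 1: +5 →
  { p, q }  = X∖{ r, s }
  { q, r }  = { r } ∪ { q }
  { p, q, s }  = X∖{ r }
  { p, r, s }  = X∖{ q }
  { q, r, s }  = { r, s } ∪ { q }
  — 10 sets.
Iteration 2: +3 →
  { p }  = X∖{ q, r, s }
  { p, s }  = X∖{ q, r }
  { p, q, r }  = { p, q } ∪ { r }
  — 13 sets.
Iteration 3 (2 new):
  { s }  = X∖{ p, q, r }
  { p, r }  = { r } ∪ { p }
  — 15 sets.
Iteration 4: +1 →
  { q, s }  = X∖{ p, r }
  — 16 sets.
Iteration 5: stable.

Therefore σ(𝒞) = { {  }, { p }, { q }, { r }, { s }, { p, q }, { p, r }, { p, s }, { q, r }, { q, s }, { r, s }, { p, q, r }, { p, q, s }, { p, r, s }, { q, r, s }, X } (|σ(𝒞)| = 16).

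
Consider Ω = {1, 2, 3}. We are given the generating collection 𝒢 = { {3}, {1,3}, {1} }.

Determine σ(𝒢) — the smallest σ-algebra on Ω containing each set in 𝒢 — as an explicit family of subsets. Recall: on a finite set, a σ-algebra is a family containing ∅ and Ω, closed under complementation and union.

Take S₀ = 𝒢 ∪ {∅, Ω} = { {}, {1}, {3}, {1,3}, Ω }.
Step 1: +3 →
  {2}  = ᶜ of {1,3}
  {1,2}  = ᶜ of {3}
  {2,3}  = ᶜ of {1}
  (now 8)
Step 2: stable.

σ(𝒢) = { {}, {1}, {2}, {3}, {1,2}, {1,3}, {2,3}, Ω }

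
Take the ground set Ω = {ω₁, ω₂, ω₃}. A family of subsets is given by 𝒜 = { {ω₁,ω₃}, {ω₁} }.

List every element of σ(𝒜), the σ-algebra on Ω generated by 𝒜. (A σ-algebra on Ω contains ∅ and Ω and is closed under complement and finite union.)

Initial family (4 sets): { ∅, {ω₁}, {ω₁,ω₃}, Ω }.
Iteration 1: 2 new —
  {ω₂}  = Ω∖{ω₁,ω₃}
  {ω₂,ω₃}  = Ω∖{ω₁}
Iteration 2 adds 1:
  {ω₁,ω₂}  = {ω₂} ∪ {ω₁}
Iteration 3 adds 1:
  {ω₃}  = Ω∖{ω₁,ω₂}
After Iteration 4 the family is unchanged; done.

Hence σ(𝒜) has 8 members: { ∅, {ω₁}, {ω₂}, {ω₃}, {ω₁,ω₂}, {ω₁,ω₃}, {ω₂,ω₃}, Ω }.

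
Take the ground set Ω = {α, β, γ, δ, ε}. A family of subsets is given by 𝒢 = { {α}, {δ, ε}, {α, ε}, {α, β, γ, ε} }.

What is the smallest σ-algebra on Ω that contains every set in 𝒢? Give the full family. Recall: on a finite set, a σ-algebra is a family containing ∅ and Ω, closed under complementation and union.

σ(𝒢) = { {}, {α}, {δ}, {ε}, {α, δ}, {α, ε}, {β, γ}, {δ, ε}, {α, β, γ}, {α, δ, ε}, {β, γ, δ}, {β, γ, ε}, {α, β, γ, δ}, {α, β, γ, ε}, {β, γ, δ, ε}, Ω }

Derivation:
Start: 𝒢 ∪ {∅, Ω} = { {}, {α}, {α, ε}, {δ, ε}, {α, β, γ, ε}, Ω }.
Step 1: +5 →
  {δ}  = complement {α, β, γ, ε}
  {α, β, γ}  = complement {δ, ε}
  {α, δ, ε}  = {δ, ε} ∪ {α, ε}
  {β, γ, δ}  = complement {α, ε}
  {β, γ, δ, ε}  = complement {α}
  — 11 sets.
Step 2. New:
  {α, δ}  = {δ} ∪ {α}
  {β, γ}  = complement {α, δ, ε}
  {α, β, γ, δ}  = {α, β, γ} ∪ {β, γ, δ}
  — 14 sets.
Step 3: 2 new —
  {ε}  = complement {α, β, γ, δ}
  {β, γ, ε}  = complement {α, δ}
  — 16 sets.
After Step 4 the family is unchanged; done.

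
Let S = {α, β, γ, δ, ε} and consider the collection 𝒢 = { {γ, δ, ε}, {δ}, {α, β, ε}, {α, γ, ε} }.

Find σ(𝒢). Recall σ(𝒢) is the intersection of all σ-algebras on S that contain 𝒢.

Initial family (6 sets): { ∅, {δ}, {α, β, ε}, {α, γ, ε}, {γ, δ, ε}, S }.
Step 1 (6 new):
  {α, β}  = {γ, δ, ε}ᶜ
  {β, δ}  = {α, γ, ε}ᶜ
  {γ, δ}  = {α, β, ε}ᶜ
  {α, β, γ, ε}  = {δ}ᶜ
  {α, β, δ, ε}  = {α, β, ε} ∪ {δ}
  {α, γ, δ, ε}  = {γ, δ, ε} ∪ {α, γ, ε}
  — 12 sets.
Step 2: +6 →
  {β}  = {α, γ, δ, ε}ᶜ
  {γ}  = {α, β, δ, ε}ᶜ
  {α, β, δ}  = {α, β} ∪ {δ}
  {β, γ, δ}  = {γ, δ} ∪ {β, δ}
  {α, β, γ, δ}  = {γ, δ} ∪ {α, β}
  {β, γ, δ, ε}  = {γ, δ, ε} ∪ {β, δ}
  — 18 sets.
Step 3 (6 new):
  {α}  = {β, γ, δ, ε}ᶜ
  {ε}  = {α, β, γ, δ}ᶜ
  {α, ε}  = {β, γ, δ}ᶜ
  {β, γ}  = {γ} ∪ {β}
  {γ, ε}  = {α, β, δ}ᶜ
  {α, β, γ}  = {γ} ∪ {α, β}
  — 24 sets.
Step 4: 8 new —
  {α, γ}  = {γ} ∪ {α}
  {α, δ}  = {δ} ∪ {α}
  {β, ε}  = {β} ∪ {ε}
  {δ, ε}  = {α, β, γ}ᶜ
  {α, γ, δ}  = {γ, δ} ∪ {α}
  {α, δ, ε}  = {β, γ}ᶜ
  {β, γ, ε}  = {β} ∪ {γ, ε}
  {β, δ, ε}  = {ε} ∪ {β, δ}
  — 32 sets.
After Step 5 the family is unchanged; done.

Hence σ(𝒢) has 32 members: { ∅, {α}, {β}, {γ}, {δ}, {ε}, {α, β}, {α, γ}, {α, δ}, {α, ε}, {β, γ}, {β, δ}, {β, ε}, {γ, δ}, {γ, ε}, {δ, ε}, {α, β, γ}, {α, β, δ}, {α, β, ε}, {α, γ, δ}, {α, γ, ε}, {α, δ, ε}, {β, γ, δ}, {β, γ, ε}, {β, δ, ε}, {γ, δ, ε}, {α, β, γ, δ}, {α, β, γ, ε}, {α, β, δ, ε}, {α, γ, δ, ε}, {β, γ, δ, ε}, S }.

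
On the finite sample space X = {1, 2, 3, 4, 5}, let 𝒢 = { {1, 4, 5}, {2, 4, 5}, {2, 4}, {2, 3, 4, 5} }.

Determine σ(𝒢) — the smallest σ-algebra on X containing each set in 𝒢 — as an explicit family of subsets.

Begin from { ∅, {2, 4}, {1, 4, 5}, {2, 4, 5}, {2, 3, 4, 5}, X } (that is, 𝒢 plus ∅ and X).
Pass 1 (5 new):
  {1}  = complement {2, 3, 4, 5}
  {1, 3}  = complement {2, 4, 5}
  {2, 3}  = complement {1, 4, 5}
  {1, 3, 5}  = complement {2, 4}
  {1, 2, 4, 5}  = {1, 4, 5} ∪ {2, 4}
Pass 2: 7 new —
  {3}  = complement {1, 2, 4, 5}
  {1, 2, 3}  = {2, 3} ∪ {1, 3}
  {1, 2, 4}  = {2, 4} ∪ {1}
  {2, 3, 4}  = {2, 3} ∪ {2, 4}
  {1, 2, 3, 4}  = {1, 3} ∪ {2, 4}
  {1, 2, 3, 5}  = {1, 3, 5} ∪ {2, 3}
  {1, 3, 4, 5}  = {1, 4, 5} ∪ {1, 3, 5}
Pass 3 adds 6:
  {2}  = complement {1, 3, 4, 5}
  {4}  = complement {1, 2, 3, 5}
  {5}  = complement {1, 2, 3, 4}
  {1, 5}  = complement {2, 3, 4}
  {3, 5}  = complement {1, 2, 4}
  {4, 5}  = complement {1, 2, 3}
Pass 4. New:
  {1, 2}  = {2} ∪ {1}
  {1, 4}  = {4} ∪ {1}
  {2, 5}  = {2} ∪ {5}
  {3, 4}  = {3} ∪ {4}
  {1, 2, 5}  = {2} ∪ {1, 5}
  {1, 3, 4}  = {1, 3} ∪ {4}
  {2, 3, 5}  = {2} ∪ {3, 5}
  {3, 4, 5}  = {4, 5} ∪ {3}
Pass 5: closed — nothing new.

Hence σ(𝒢) has 32 members: { ∅, {1}, {2}, {3}, {4}, {5}, {1, 2}, {1, 3}, {1, 4}, {1, 5}, {2, 3}, {2, 4}, {2, 5}, {3, 4}, {3, 5}, {4, 5}, {1, 2, 3}, {1, 2, 4}, {1, 2, 5}, {1, 3, 4}, {1, 3, 5}, {1, 4, 5}, {2, 3, 4}, {2, 3, 5}, {2, 4, 5}, {3, 4, 5}, {1, 2, 3, 4}, {1, 2, 3, 5}, {1, 2, 4, 5}, {1, 3, 4, 5}, {2, 3, 4, 5}, X }.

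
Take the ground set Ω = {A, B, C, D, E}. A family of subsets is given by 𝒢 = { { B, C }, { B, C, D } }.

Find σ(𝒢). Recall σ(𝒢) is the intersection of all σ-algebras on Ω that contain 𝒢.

σ(𝒢) = { ∅, { D }, { A, E }, { B, C }, { A, D, E }, { B, C, D }, { A, B, C, E }, Ω }

Trace:
Start: 𝒢 ∪ {∅, Ω} = { ∅, { B, C }, { B, C, D }, Ω }.
Round 1. New:
  { A, E }  = { B, C, D }ᶜ
  { A, D, E }  = { B, C }ᶜ
Round 2. New:
  { A, B, C, E }  = { B, C } ∪ { A, E }
Round 3 (1 new):
  { D }  = { A, B, C, E }ᶜ
After Round 4 the family is unchanged; done.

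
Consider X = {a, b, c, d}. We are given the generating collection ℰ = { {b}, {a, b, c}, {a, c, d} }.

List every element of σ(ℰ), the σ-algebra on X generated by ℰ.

Start: ℰ ∪ {∅, X} = { ∅, {b}, {a, b, c}, {a, c, d}, X }.
Pass 1 (1 new):
  {d}  = complement {a, b, c}
  — 6 sets.
Pass 2: 1 new —
  {b, d}  = {d} ∪ {b}
  — 7 sets.
Pass 3: +1 →
  {a, c}  = complement {b, d}
  — 8 sets.
Pass 4: already closed under ᶜ and ∪.

Therefore σ(ℰ) = { ∅, {b}, {d}, {a, c}, {b, d}, {a, b, c}, {a, c, d}, X } (|σ(ℰ)| = 8).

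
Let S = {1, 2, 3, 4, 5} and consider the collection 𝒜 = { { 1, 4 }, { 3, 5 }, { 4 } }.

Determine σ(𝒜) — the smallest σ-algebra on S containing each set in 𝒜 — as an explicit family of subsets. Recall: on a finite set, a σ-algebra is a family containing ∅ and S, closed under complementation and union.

Initial family (5 sets): { {  }, { 4 }, { 1, 4 }, { 3, 5 }, S }.
Pass 1 (5 new):
  { 1, 2, 4 }  = ᶜ of { 3, 5 }
  { 2, 3, 5 }  = ᶜ of { 1, 4 }
  { 3, 4, 5 }  = { 4 } ∪ { 3, 5 }
  { 1, 2, 3, 5 }  = ᶜ of { 4 }
  { 1, 3, 4, 5 }  = { 1, 4 } ∪ { 3, 5 }
Pass 2 (3 new):
  { 2 }  = ᶜ of { 1, 3, 4, 5 }
  { 1, 2 }  = ᶜ of { 3, 4, 5 }
  { 2, 3, 4, 5 }  = { 3, 4, 5 } ∪ { 2, 3, 5 }
Pass 3 adds 2:
  { 1 }  = ᶜ of { 2, 3, 4, 5 }
  { 2, 4 }  = { 4 } ∪ { 2 }
Pass 4 (1 new):
  { 1, 3, 5 }  = ᶜ of { 2, 4 }
After Pass 5 the family is unchanged; done.

σ(𝒜) = { {  }, { 1 }, { 2 }, { 4 }, { 1, 2 }, { 1, 4 }, { 2, 4 }, { 3, 5 }, { 1, 2, 4 }, { 1, 3, 5 }, { 2, 3, 5 }, { 3, 4, 5 }, { 1, 2, 3, 5 }, { 1, 3, 4, 5 }, { 2, 3, 4, 5 }, S }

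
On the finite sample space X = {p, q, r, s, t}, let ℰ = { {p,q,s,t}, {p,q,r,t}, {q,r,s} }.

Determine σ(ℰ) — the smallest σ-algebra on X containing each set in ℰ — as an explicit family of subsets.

Begin from { {}, {q,r,s}, {p,q,r,t}, {p,q,s,t}, X } (that is, ℰ plus ∅ and X).
Iteration 1: 3 new —
  {r}  = {p,q,s,t}ᶜ
  {s}  = {p,q,r,t}ᶜ
  {p,t}  = {q,r,s}ᶜ
Iteration 2. New:
  {r,s}  = {r} ∪ {s}
  {p,r,t}  = {r} ∪ {p,t}
  {p,s,t}  = {s} ∪ {p,t}
Iteration 3. New:
  {q,r}  = {p,s,t}ᶜ
  {q,s}  = {p,r,t}ᶜ
  {p,q,t}  = {r,s}ᶜ
  {p,r,s,t}  = {p,s,t} ∪ {r}
Iteration 4: 1 new —
  {q}  = {p,r,s,t}ᶜ
Iteration 5: already closed under ᶜ and ∪.

σ(ℰ) = { {}, {q}, {r}, {s}, {p,t}, {q,r}, {q,s}, {r,s}, {p,q,t}, {p,r,t}, {p,s,t}, {q,r,s}, {p,q,r,t}, {p,q,s,t}, {p,r,s,t}, X }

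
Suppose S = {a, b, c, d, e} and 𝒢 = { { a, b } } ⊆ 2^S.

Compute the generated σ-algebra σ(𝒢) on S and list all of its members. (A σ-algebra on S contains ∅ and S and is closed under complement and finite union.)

Take S₀ = 𝒢 ∪ {∅, S} = { ∅, { a, b }, S }.
Round 1: 1 new —
  { c, d, e }  = complement { a, b }
Round 2 adds nothing — fixpoint reached.

Therefore σ(𝒢) = { ∅, { a, b }, { c, d, e }, S } (|σ(𝒢)| = 4).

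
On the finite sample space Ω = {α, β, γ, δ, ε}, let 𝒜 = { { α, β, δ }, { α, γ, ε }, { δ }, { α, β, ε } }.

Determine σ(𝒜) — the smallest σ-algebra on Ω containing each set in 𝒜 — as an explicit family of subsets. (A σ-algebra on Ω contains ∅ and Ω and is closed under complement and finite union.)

|σ(𝒜)| = 32.  σ(𝒜) = { {  }, { α }, { β }, { γ }, { δ }, { ε }, { α, β }, { α, γ }, { α, δ }, { α, ε }, { β, γ }, { β, δ }, { β, ε }, { γ, δ }, { γ, ε }, { δ, ε }, { α, β, γ }, { α, β, δ }, { α, β, ε }, { α, γ, δ }, { α, γ, ε }, { α, δ, ε }, { β, γ, δ }, { β, γ, ε }, { β, δ, ε }, { γ, δ, ε }, { α, β, γ, δ }, { α, β, γ, ε }, { α, β, δ, ε }, { α, γ, δ, ε }, { β, γ, δ, ε }, Ω }

Derivation:
Initial family (6 sets): { {  }, { δ }, { α, β, δ }, { α, β, ε }, { α, γ, ε }, Ω }.
Iteration 1 adds 6:
  { β, δ }  = complement { α, γ, ε }
  { γ, δ }  = complement { α, β, ε }
  { γ, ε }  = complement { α, β, δ }
  { α, β, γ, ε }  = complement { δ }
  { α, β, δ, ε }  = { α, β, ε } ∪ { δ }
  { α, γ, δ, ε }  = { δ } ∪ { α, γ, ε }
  (now 12)
Iteration 2. New:
  { β }  = complement { α, γ, δ, ε }
  { γ }  = complement { α, β, δ, ε }
  { β, γ, δ }  = { γ, δ } ∪ { β, δ }
  { γ, δ, ε }  = { γ, δ } ∪ { γ, ε }
  { α, β, γ, δ }  = { γ, δ } ∪ { α, β, δ }
  { β, γ, δ, ε }  = { γ, ε } ∪ { β, δ }
  (now 18)
Iteration 3 (6 new):
  { α }  = complement { β, γ, δ, ε }
  { ε }  = complement { α, β, γ, δ }
  { α, β }  = complement { γ, δ, ε }
  { α, ε }  = complement { β, γ, δ }
  { β, γ }  = { γ } ∪ { β }
  { β, γ, ε }  = { γ, ε } ∪ { β }
  (now 24)
Iteration 4. New:
  { α, γ }  = { γ } ∪ { α }
  { α, δ }  = complement { β, γ, ε }
  { β, ε }  = { β } ∪ { ε }
  { δ, ε }  = { ε } ∪ { δ }
  { α, β, γ }  = { α, β } ∪ { γ }
  { α, γ, δ }  = { γ, δ } ∪ { α }
  { α, δ, ε }  = complement { β, γ }
  { β, δ, ε }  = { ε } ∪ { β, δ }
  (now 32)
After Iteration 5 the family is unchanged; done.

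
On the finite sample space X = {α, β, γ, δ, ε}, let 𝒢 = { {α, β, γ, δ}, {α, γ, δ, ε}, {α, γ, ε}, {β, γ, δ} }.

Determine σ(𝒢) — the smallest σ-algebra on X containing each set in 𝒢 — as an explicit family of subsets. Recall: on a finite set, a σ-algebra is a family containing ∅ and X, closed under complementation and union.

Start: 𝒢 ∪ {∅, X} = { ∅, {α, γ, ε}, {β, γ, δ}, {α, β, γ, δ}, {α, γ, δ, ε}, X }.
Step 1. New:
  {β}  = {α, γ, δ, ε}ᶜ
  {ε}  = {α, β, γ, δ}ᶜ
  {α, ε}  = {β, γ, δ}ᶜ
  {β, δ}  = {α, γ, ε}ᶜ
Step 2. New:
  {β, ε}  = {β} ∪ {ε}
  {α, β, ε}  = {β} ∪ {α, ε}
  {β, δ, ε}  = {ε} ∪ {β, δ}
  {α, β, γ, ε}  = {α, γ, ε} ∪ {β}
  {α, β, δ, ε}  = {α, ε} ∪ {β, δ}
  {β, γ, δ, ε}  = {β, γ, δ} ∪ {ε}
Step 3: 6 new —
  {α}  = {β, γ, δ, ε}ᶜ
  {γ}  = {α, β, δ, ε}ᶜ
  {δ}  = {α, β, γ, ε}ᶜ
  {α, γ}  = {β, δ, ε}ᶜ
  {γ, δ}  = {α, β, ε}ᶜ
  {α, γ, δ}  = {β, ε}ᶜ
Step 4: 10 new —
  {α, β}  = {β} ∪ {α}
  {α, δ}  = {δ} ∪ {α}
  {β, γ}  = {β} ∪ {γ}
  {γ, ε}  = {ε} ∪ {γ}
  {δ, ε}  = {ε} ∪ {δ}
  {α, β, γ}  = {β} ∪ {α, γ}
  {α, β, δ}  = {β, δ} ∪ {α}
  {α, δ, ε}  = {α, ε} ∪ {δ}
  {β, γ, ε}  = {β, ε} ∪ {γ}
  {γ, δ, ε}  = {γ, δ} ∪ {ε}
After Step 5 the family is unchanged; done.

Hence σ(𝒢) has 32 members: { ∅, {α}, {β}, {γ}, {δ}, {ε}, {α, β}, {α, γ}, {α, δ}, {α, ε}, {β, γ}, {β, δ}, {β, ε}, {γ, δ}, {γ, ε}, {δ, ε}, {α, β, γ}, {α, β, δ}, {α, β, ε}, {α, γ, δ}, {α, γ, ε}, {α, δ, ε}, {β, γ, δ}, {β, γ, ε}, {β, δ, ε}, {γ, δ, ε}, {α, β, γ, δ}, {α, β, γ, ε}, {α, β, δ, ε}, {α, γ, δ, ε}, {β, γ, δ, ε}, X }.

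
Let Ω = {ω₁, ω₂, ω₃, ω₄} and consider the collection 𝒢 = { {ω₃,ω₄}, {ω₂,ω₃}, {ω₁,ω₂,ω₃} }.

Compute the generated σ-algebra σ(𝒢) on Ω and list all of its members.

Start: 𝒢 ∪ {∅, Ω} = { ∅, {ω₂,ω₃}, {ω₃,ω₄}, {ω₁,ω₂,ω₃}, Ω }.
Step 1 (4 new):
  {ω₄}  = ᶜ of {ω₁,ω₂,ω₃}
  {ω₁,ω₂}  = ᶜ of {ω₃,ω₄}
  {ω₁,ω₄}  = ᶜ of {ω₂,ω₃}
  {ω₂,ω₃,ω₄}  = {ω₃,ω₄} ∪ {ω₂,ω₃}
  |family| = 9
Step 2 adds 3:
  {ω₁}  = ᶜ of {ω₂,ω₃,ω₄}
  {ω₁,ω₂,ω₄}  = {ω₁,ω₂} ∪ {ω₁,ω₄}
  {ω₁,ω₃,ω₄}  = {ω₃,ω₄} ∪ {ω₁,ω₄}
  |family| = 12
Step 3 (2 new):
  {ω₂}  = ᶜ of {ω₁,ω₃,ω₄}
  {ω₃}  = ᶜ of {ω₁,ω₂,ω₄}
  |family| = 14
Step 4: +2 →
  {ω₁,ω₃}  = {ω₃} ∪ {ω₁}
  {ω₂,ω₄}  = {ω₄} ∪ {ω₂}
  |family| = 16
After Step 5 the family is unchanged; done.

|σ(𝒢)| = 16.  σ(𝒢) = { ∅, {ω₁}, {ω₂}, {ω₃}, {ω₄}, {ω₁,ω₂}, {ω₁,ω₃}, {ω₁,ω₄}, {ω₂,ω₃}, {ω₂,ω₄}, {ω₃,ω₄}, {ω₁,ω₂,ω₃}, {ω₁,ω₂,ω₄}, {ω₁,ω₃,ω₄}, {ω₂,ω₃,ω₄}, Ω }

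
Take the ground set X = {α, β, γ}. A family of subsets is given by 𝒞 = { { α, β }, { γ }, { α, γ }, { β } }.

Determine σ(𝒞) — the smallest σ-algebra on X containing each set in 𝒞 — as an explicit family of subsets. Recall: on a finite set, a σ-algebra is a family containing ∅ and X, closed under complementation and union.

σ(𝒞) = { ∅, { α }, { β }, { γ }, { α, β }, { α, γ }, { β, γ }, X }

Derivation:
Take S₀ = 𝒞 ∪ {∅, X} = { ∅, { β }, { γ }, { α, β }, { α, γ }, X }.
Pass 1: +1 →
  { β, γ }  = { γ } ∪ { β }
  [7 total]
Pass 2: 1 new —
  { α }  = { β, γ }ᶜ
  [8 total]
Pass 3 adds nothing — fixpoint reached.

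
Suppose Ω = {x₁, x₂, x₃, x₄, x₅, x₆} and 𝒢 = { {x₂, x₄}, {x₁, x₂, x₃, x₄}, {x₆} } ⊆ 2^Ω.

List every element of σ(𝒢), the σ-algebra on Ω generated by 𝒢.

Begin from { ∅, {x₆}, {x₂, x₄}, {x₁, x₂, x₃, x₄}, Ω } (that is, 𝒢 plus ∅ and Ω).
Round 1 (5 new):
  {x₅, x₆}  = Ω∖{x₁, x₂, x₃, x₄}
  {x₂, x₄, x₆}  = {x₂, x₄} ∪ {x₆}
  {x₁, x₃, x₅, x₆}  = Ω∖{x₂, x₄}
  {x₁, x₂, x₃, x₄, x₅}  = Ω∖{x₆}
  {x₁, x₂, x₃, x₄, x₆}  = {x₁, x₂, x₃, x₄} ∪ {x₆}
  |family| = 10
Round 2: +3 →
  {x₅}  = Ω∖{x₁, x₂, x₃, x₄, x₆}
  {x₁, x₃, x₅}  = Ω∖{x₂, x₄, x₆}
  {x₂, x₄, x₅, x₆}  = {x₂, x₄, x₆} ∪ {x₅, x₆}
  |family| = 13
Round 3: 2 new —
  {x₁, x₃}  = Ω∖{x₂, x₄, x₅, x₆}
  {x₂, x₄, x₅}  = {x₂, x₄} ∪ {x₅}
  |family| = 15
Round 4. New:
  {x₁, x₃, x₆}  = Ω∖{x₂, x₄, x₅}
  |family| = 16
Round 5: no new sets; the family is a σ-algebra.

σ(𝒢) = { ∅, {x₅}, {x₆}, {x₁, x₃}, {x₂, x₄}, {x₅, x₆}, {x₁, x₃, x₅}, {x₁, x₃, x₆}, {x₂, x₄, x₅}, {x₂, x₄, x₆}, {x₁, x₂, x₃, x₄}, {x₁, x₃, x₅, x₆}, {x₂, x₄, x₅, x₆}, {x₁, x₂, x₃, x₄, x₅}, {x₁, x₂, x₃, x₄, x₆}, Ω }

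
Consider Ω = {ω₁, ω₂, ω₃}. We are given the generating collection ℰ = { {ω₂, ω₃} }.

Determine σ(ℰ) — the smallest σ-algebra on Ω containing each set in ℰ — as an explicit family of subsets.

Answer: σ(ℰ) = { {}, {ω₁}, {ω₂, ω₃}, Ω }

Trace:
Take S₀ = ℰ ∪ {∅, Ω} = { {}, {ω₂, ω₃}, Ω }.
Round 1: 1 new —
  {ω₁}  = complement {ω₂, ω₃}
  (now 4)
Round 2 adds nothing — fixpoint reached.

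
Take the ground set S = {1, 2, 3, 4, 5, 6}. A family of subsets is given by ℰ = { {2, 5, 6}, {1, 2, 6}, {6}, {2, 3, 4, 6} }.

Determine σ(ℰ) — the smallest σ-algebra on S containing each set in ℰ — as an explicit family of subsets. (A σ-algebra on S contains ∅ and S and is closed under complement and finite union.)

Initial family (6 sets): { {}, {6}, {1, 2, 6}, {2, 5, 6}, {2, 3, 4, 6}, S }.
Pass 1: +7 →
  {1, 5}  = S∖{2, 3, 4, 6}
  {1, 3, 4}  = S∖{2, 5, 6}
  {3, 4, 5}  = S∖{1, 2, 6}
  {1, 2, 5, 6}  = {1, 2, 6} ∪ {2, 5, 6}
  {1, 2, 3, 4, 5}  = S∖{6}
  {1, 2, 3, 4, 6}  = {2, 3, 4, 6} ∪ {1, 2, 6}
  {2, 3, 4, 5, 6}  = {2, 3, 4, 6} ∪ {2, 5, 6}
Pass 2: 7 new —
  {1}  = S∖{2, 3, 4, 5, 6}
  {5}  = S∖{1, 2, 3, 4, 6}
  {3, 4}  = S∖{1, 2, 5, 6}
  {1, 5, 6}  = {6} ∪ {1, 5}
  {1, 3, 4, 5}  = {3, 4, 5} ∪ {1, 3, 4}
  {1, 3, 4, 6}  = {6} ∪ {1, 3, 4}
  {3, 4, 5, 6}  = {3, 4, 5} ∪ {6}
Pass 3: +8 →
  {1, 2}  = S∖{3, 4, 5, 6}
  {1, 6}  = {6} ∪ {1}
  {2, 5}  = S∖{1, 3, 4, 6}
  {2, 6}  = S∖{1, 3, 4, 5}
  {5, 6}  = {6} ∪ {5}
  {2, 3, 4}  = S∖{1, 5, 6}
  {3, 4, 6}  = {3, 4} ∪ {6}
  {1, 3, 4, 5, 6}  = {3, 4, 5} ∪ {1, 5, 6}
Pass 4: +4 →
  {2}  = S∖{1, 3, 4, 5, 6}
  {1, 2, 5}  = S∖{3, 4, 6}
  {1, 2, 3, 4}  = S∖{5, 6}
  {2, 3, 4, 5}  = S∖{1, 6}
After Pass 5 the family is unchanged; done.

Hence σ(ℰ) has 32 members: { {}, {1}, {2}, {5}, {6}, {1, 2}, {1, 5}, {1, 6}, {2, 5}, {2, 6}, {3, 4}, {5, 6}, {1, 2, 5}, {1, 2, 6}, {1, 3, 4}, {1, 5, 6}, {2, 3, 4}, {2, 5, 6}, {3, 4, 5}, {3, 4, 6}, {1, 2, 3, 4}, {1, 2, 5, 6}, {1, 3, 4, 5}, {1, 3, 4, 6}, {2, 3, 4, 5}, {2, 3, 4, 6}, {3, 4, 5, 6}, {1, 2, 3, 4, 5}, {1, 2, 3, 4, 6}, {1, 3, 4, 5, 6}, {2, 3, 4, 5, 6}, S }.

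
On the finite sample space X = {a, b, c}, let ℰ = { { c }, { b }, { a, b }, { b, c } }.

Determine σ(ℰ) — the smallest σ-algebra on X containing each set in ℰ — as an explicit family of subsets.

Start: ℰ ∪ {∅, X} = { {}, { b }, { c }, { a, b }, { b, c }, X }.
Step 1 adds 2:
  { a }  = ᶜ of { b, c }
  { a, c }  = ᶜ of { b }
  [8 total]
After Step 2 the family is unchanged; done.

σ(ℰ) = { {}, { a }, { b }, { c }, { a, b }, { a, c }, { b, c }, X }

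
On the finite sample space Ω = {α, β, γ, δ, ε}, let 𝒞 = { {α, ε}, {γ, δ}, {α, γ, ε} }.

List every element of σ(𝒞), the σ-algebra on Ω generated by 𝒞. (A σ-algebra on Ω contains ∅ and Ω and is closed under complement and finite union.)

|σ(𝒞)| = 16.  σ(𝒞) = { {}, {β}, {γ}, {δ}, {α, ε}, {β, γ}, {β, δ}, {γ, δ}, {α, β, ε}, {α, γ, ε}, {α, δ, ε}, {β, γ, δ}, {α, β, γ, ε}, {α, β, δ, ε}, {α, γ, δ, ε}, Ω }

Working:
Start: 𝒞 ∪ {∅, Ω} = { {}, {α, ε}, {γ, δ}, {α, γ, ε}, Ω }.
Step 1: 4 new —
  {β, δ}  = complement {α, γ, ε}
  {α, β, ε}  = complement {γ, δ}
  {β, γ, δ}  = complement {α, ε}
  {α, γ, δ, ε}  = {γ, δ} ∪ {α, ε}
  (now 9)
Step 2: 3 new —
  {β}  = complement {α, γ, δ, ε}
  {α, β, γ, ε}  = {α, γ, ε} ∪ {α, β, ε}
  {α, β, δ, ε}  = {α, β, ε} ∪ {β, δ}
  (now 12)
Step 3: +2 →
  {γ}  = complement {α, β, δ, ε}
  {δ}  = complement {α, β, γ, ε}
  (now 14)
Step 4: +2 →
  {β, γ}  = {γ} ∪ {β}
  {α, δ, ε}  = {α, ε} ∪ {δ}
  (now 16)
Step 5: no new sets; the family is a σ-algebra.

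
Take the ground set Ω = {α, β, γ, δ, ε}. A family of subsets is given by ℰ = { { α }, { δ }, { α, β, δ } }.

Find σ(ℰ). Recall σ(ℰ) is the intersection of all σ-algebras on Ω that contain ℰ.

Answer: σ(ℰ) = { ∅, { α }, { β }, { δ }, { α, β }, { α, δ }, { β, δ }, { γ, ε }, { α, β, δ }, { α, γ, ε }, { β, γ, ε }, { γ, δ, ε }, { α, β, γ, ε }, { α, γ, δ, ε }, { β, γ, δ, ε }, Ω }

Trace:
Initial family (5 sets): { ∅, { α }, { δ }, { α, β, δ }, Ω }.
Step 1. New:
  { α, δ }  = { δ } ∪ { α }
  { γ, ε }  = Ω∖{ α, β, δ }
  { α, β, γ, ε }  = Ω∖{ δ }
  { β, γ, δ, ε }  = Ω∖{ α }
Step 2: 4 new —
  { α, γ, ε }  = { γ, ε } ∪ { α }
  { β, γ, ε }  = Ω∖{ α, δ }
  { γ, δ, ε }  = { δ } ∪ { γ, ε }
  { α, γ, δ, ε }  = { α, δ } ∪ { γ, ε }
Step 3 (3 new):
  { β }  = Ω∖{ α, γ, δ, ε }
  { α, β }  = Ω∖{ γ, δ, ε }
  { β, δ }  = Ω∖{ α, γ, ε }
Step 4: closed — nothing new.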